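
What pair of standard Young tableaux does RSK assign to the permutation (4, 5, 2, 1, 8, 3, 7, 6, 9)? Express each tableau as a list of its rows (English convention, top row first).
Insert each entry of the permutation into P by Schensted row insertion, recording in Q the position of each new cell.

Insert 4: appended to row 1. P = [[4]].
Insert 5: appended to row 1. P = [[4, 5]].
Insert 2: 2 bumps 4 from row 1; 4 starts row 2. P = [[2, 5], [4]].
Insert 1: 1 bumps 2 from row 1; 2 bumps 4 from row 2; 4 starts row 3. P = [[1, 5], [2], [4]].
Insert 8: appended to row 1. P = [[1, 5, 8], [2], [4]].
Insert 3: 3 bumps 5 from row 1; 5 appends to row 2. P = [[1, 3, 8], [2, 5], [4]].
Insert 7: 7 bumps 8 from row 1; 8 appends to row 2. P = [[1, 3, 7], [2, 5, 8], [4]].
Insert 6: 6 bumps 7 from row 1; 7 bumps 8 from row 2; 8 appends to row 3. P = [[1, 3, 6], [2, 5, 7], [4, 8]].
Insert 9: appended to row 1. P = [[1, 3, 6, 9], [2, 5, 7], [4, 8]].

So P = [[1, 3, 6, 9], [2, 5, 7], [4, 8]], Q = [[1, 2, 5, 9], [3, 6, 7], [4, 8]].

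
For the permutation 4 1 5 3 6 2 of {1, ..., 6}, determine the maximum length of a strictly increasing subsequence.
3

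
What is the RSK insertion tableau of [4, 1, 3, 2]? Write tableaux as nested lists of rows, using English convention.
P = [[1, 2], [3], [4]]

Insert 4: appended to row 1. P = [[4]].
Insert 1: 1 bumps 4 from row 1; 4 starts row 2. P = [[1], [4]].
Insert 3: appended to row 1. P = [[1, 3], [4]].
Insert 2: 2 bumps 3 from row 1; 3 bumps 4 from row 2; 4 starts row 3. P = [[1, 2], [3], [4]].

So P = [[1, 2], [3], [4]].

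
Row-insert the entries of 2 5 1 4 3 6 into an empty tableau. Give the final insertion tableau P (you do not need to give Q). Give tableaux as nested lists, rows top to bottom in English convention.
Insert 2: appended to row 1. P = [[2]].
Insert 5: appended to row 1. P = [[2, 5]].
Insert 1: 1 bumps 2 from row 1; 2 starts row 2. P = [[1, 5], [2]].
Insert 4: 4 bumps 5 from row 1; 5 appends to row 2. P = [[1, 4], [2, 5]].
Insert 3: 3 bumps 4 from row 1; 4 bumps 5 from row 2; 5 starts row 3. P = [[1, 3], [2, 4], [5]].
Insert 6: appended to row 1. P = [[1, 3, 6], [2, 4], [5]].

So P = [[1, 3, 6], [2, 4], [5]].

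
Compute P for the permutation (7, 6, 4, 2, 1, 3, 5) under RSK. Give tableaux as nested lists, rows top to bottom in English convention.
P = [[1, 3, 5], [2], [4], [6], [7]]

Insert 7: appended to row 1. P = [[7]].
Insert 6: 6 bumps 7 from row 1; 7 starts row 2. P = [[6], [7]].
Insert 4: 4 bumps 6 from row 1; 6 bumps 7 from row 2; 7 starts row 3. P = [[4], [6], [7]].
Insert 2: 2 bumps 4 from row 1; 4 bumps 6 from row 2; 6 bumps 7 from row 3; 7 starts row 4. P = [[2], [4], [6], [7]].
Insert 1: 1 bumps 2 from row 1; 2 bumps 4 from row 2; 4 bumps 6 from row 3; 6 bumps 7 from row 4; 7 starts row 5. P = [[1], [2], [4], [6], [7]].
Insert 3: appended to row 1. P = [[1, 3], [2], [4], [6], [7]].
Insert 5: appended to row 1. P = [[1, 3, 5], [2], [4], [6], [7]].

So P = [[1, 3, 5], [2], [4], [6], [7]].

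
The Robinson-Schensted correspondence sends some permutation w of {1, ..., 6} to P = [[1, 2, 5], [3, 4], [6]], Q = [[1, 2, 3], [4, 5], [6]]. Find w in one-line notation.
3 4 6 1 5 2

Reverse the RSK construction: for i from n down to 1, find the cell of Q containing i, remove the entry at that cell from P, and reverse-bump it up through P; the value ejected from row 1 is w(i).

Step i=6: Q has 6 at row 3, column 1; remove 6 from row 3 of P and reverse-bump: 6 enters row 2 and ejects 4; 4 enters row 1 and ejects 2. So w(6) = 2. P is now [[1, 4, 5], [3, 6]].
Step i=5: Q has 5 at row 2, column 2; remove 6 from row 2 of P and reverse-bump: 6 enters row 1 and ejects 5. So w(5) = 5. P is now [[1, 4, 6], [3]].
Step i=4: Q has 4 at row 2, column 1; remove 3 from row 2 of P and reverse-bump: 3 enters row 1 and ejects 1. So w(4) = 1. P is now [[3, 4, 6]].
Step i=3: Q has 3 at row 1, column 3; remove that cell from P, ejecting 6. So w(3) = 6. P is now [[3, 4]].
Step i=2: Q has 2 at row 1, column 2; remove that cell from P, ejecting 4. So w(2) = 4. P is now [[3]].
Step i=1: Q has 1 at row 1, column 1; remove that cell from P, ejecting 3. So w(1) = 3. P is now [].

So w = 3 4 6 1 5 2.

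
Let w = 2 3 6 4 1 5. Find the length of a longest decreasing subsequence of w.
3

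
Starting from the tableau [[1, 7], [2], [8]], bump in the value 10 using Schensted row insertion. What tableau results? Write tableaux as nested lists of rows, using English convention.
10 is larger than every entry of row 1, so it is appended to row 1. The new tableau is [[1, 7, 10], [2], [8]].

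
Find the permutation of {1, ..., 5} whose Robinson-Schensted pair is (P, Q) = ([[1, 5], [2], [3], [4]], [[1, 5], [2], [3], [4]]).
4 3 2 1 5

Reverse RSK: for i = n, n-1, ..., 1, locate i in Q, remove the corresponding corner cell from P, and reverse-bump its entry up through P; the value ejected from row 1 is w(i).

So w = 4 3 2 1 5.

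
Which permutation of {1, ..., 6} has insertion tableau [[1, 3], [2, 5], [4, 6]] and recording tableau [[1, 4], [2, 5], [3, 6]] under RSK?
4 2 1 6 5 3

Reverse the RSK construction: for i from n down to 1, find the cell of Q containing i, remove the entry at that cell from P, and reverse-bump it up through P; the value ejected from row 1 is w(i).

Step i=6: Q has 6 at row 3, column 2; remove 6 from row 3 of P and reverse-bump: 6 enters row 2 and ejects 5; 5 enters row 1 and ejects 3. So w(6) = 3. P is now [[1, 5], [2, 6], [4]].
Step i=5: Q has 5 at row 2, column 2; remove 6 from row 2 of P and reverse-bump: 6 enters row 1 and ejects 5. So w(5) = 5. P is now [[1, 6], [2], [4]].
Step i=4: Q has 4 at row 1, column 2; remove that cell from P, ejecting 6. So w(4) = 6. P is now [[1], [2], [4]].
Step i=3: Q has 3 at row 3, column 1; remove 4 from row 3 of P and reverse-bump: 4 enters row 2 and ejects 2; 2 enters row 1 and ejects 1. So w(3) = 1. P is now [[2], [4]].
Step i=2: Q has 2 at row 2, column 1; remove 4 from row 2 of P and reverse-bump: 4 enters row 1 and ejects 2. So w(2) = 2. P is now [[4]].
Step i=1: Q has 1 at row 1, column 1; remove that cell from P, ejecting 4. So w(1) = 4. P is now [].

So w = 4 2 1 6 5 3.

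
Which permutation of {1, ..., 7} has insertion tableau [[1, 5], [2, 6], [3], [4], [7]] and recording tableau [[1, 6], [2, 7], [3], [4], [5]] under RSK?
Reverse the RSK construction: for i from n down to 1, find the cell of Q containing i, remove the entry at that cell from P, and reverse-bump it up through P; the value ejected from row 1 is w(i).

Step i=7: Q has 7 at row 2, column 2; remove 6 from row 2 of P and reverse-bump: 6 enters row 1 and ejects 5. So w(7) = 5. P is now [[1, 6], [2], [3], [4], [7]].
Step i=6: Q has 6 at row 1, column 2; remove that cell from P, ejecting 6. So w(6) = 6. P is now [[1], [2], [3], [4], [7]].
Step i=5: Q has 5 at row 5, column 1; remove 7 from row 5 of P and reverse-bump: 7 enters row 4 and ejects 4; 4 enters row 3 and ejects 3; 3 enters row 2 and ejects 2; 2 enters row 1 and ejects 1. So w(5) = 1. P is now [[2], [3], [4], [7]].
Step i=4: Q has 4 at row 4, column 1; remove 7 from row 4 of P and reverse-bump: 7 enters row 3 and ejects 4; 4 enters row 2 and ejects 3; 3 enters row 1 and ejects 2. So w(4) = 2. P is now [[3], [4], [7]].
Step i=3: Q has 3 at row 3, column 1; remove 7 from row 3 of P and reverse-bump: 7 enters row 2 and ejects 4; 4 enters row 1 and ejects 3. So w(3) = 3. P is now [[4], [7]].
Step i=2: Q has 2 at row 2, column 1; remove 7 from row 2 of P and reverse-bump: 7 enters row 1 and ejects 4. So w(2) = 4. P is now [[7]].
Step i=1: Q has 1 at row 1, column 1; remove that cell from P, ejecting 7. So w(1) = 7. P is now [].

So w = 7 4 3 2 1 6 5.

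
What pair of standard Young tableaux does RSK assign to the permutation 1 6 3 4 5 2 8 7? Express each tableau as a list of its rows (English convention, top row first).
Insert each entry of the permutation into P by Schensted row insertion, recording in Q the position of each new cell.

Insert 1: appended to row 1. P = [[1]].
Insert 6: appended to row 1. P = [[1, 6]].
Insert 3: 3 bumps 6 from row 1; 6 starts row 2. P = [[1, 3], [6]].
Insert 4: appended to row 1. P = [[1, 3, 4], [6]].
Insert 5: appended to row 1. P = [[1, 3, 4, 5], [6]].
Insert 2: 2 bumps 3 from row 1; 3 bumps 6 from row 2; 6 starts row 3. P = [[1, 2, 4, 5], [3], [6]].
Insert 8: appended to row 1. P = [[1, 2, 4, 5, 8], [3], [6]].
Insert 7: 7 bumps 8 from row 1; 8 appends to row 2. P = [[1, 2, 4, 5, 7], [3, 8], [6]].

So P = [[1, 2, 4, 5, 7], [3, 8], [6]], Q = [[1, 2, 4, 5, 7], [3, 8], [6]].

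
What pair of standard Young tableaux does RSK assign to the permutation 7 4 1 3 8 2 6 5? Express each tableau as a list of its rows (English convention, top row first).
P = [[1, 2, 5], [3, 6], [4, 8], [7]], Q = [[1, 4, 5], [2, 7], [3, 8], [6]]

Insert each entry of the permutation into P by Schensted row insertion, recording in Q the position of each new cell.

Insert 7: appended to row 1. P = [[7]].
Insert 4: 4 bumps 7 from row 1; 7 starts row 2. P = [[4], [7]].
Insert 1: 1 bumps 4 from row 1; 4 bumps 7 from row 2; 7 starts row 3. P = [[1], [4], [7]].
Insert 3: appended to row 1. P = [[1, 3], [4], [7]].
Insert 8: appended to row 1. P = [[1, 3, 8], [4], [7]].
Insert 2: 2 bumps 3 from row 1; 3 bumps 4 from row 2; 4 bumps 7 from row 3; 7 starts row 4. P = [[1, 2, 8], [3], [4], [7]].
Insert 6: 6 bumps 8 from row 1; 8 appends to row 2. P = [[1, 2, 6], [3, 8], [4], [7]].
Insert 5: 5 bumps 6 from row 1; 6 bumps 8 from row 2; 8 appends to row 3. P = [[1, 2, 5], [3, 6], [4, 8], [7]].

So P = [[1, 2, 5], [3, 6], [4, 8], [7]], Q = [[1, 4, 5], [2, 7], [3, 8], [6]].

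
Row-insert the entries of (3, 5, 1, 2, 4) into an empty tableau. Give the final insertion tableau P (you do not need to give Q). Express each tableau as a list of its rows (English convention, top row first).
Insert 3: appended to row 1. P = [[3]].
Insert 5: appended to row 1. P = [[3, 5]].
Insert 1: 1 bumps 3 from row 1; 3 starts row 2. P = [[1, 5], [3]].
Insert 2: 2 bumps 5 from row 1; 5 appends to row 2. P = [[1, 2], [3, 5]].
Insert 4: appended to row 1. P = [[1, 2, 4], [3, 5]].

So P = [[1, 2, 4], [3, 5]].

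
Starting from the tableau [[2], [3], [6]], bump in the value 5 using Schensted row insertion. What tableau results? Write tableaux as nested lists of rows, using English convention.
5 is larger than every entry of row 1, so it is appended to row 1. The new tableau is [[2, 5], [3], [6]].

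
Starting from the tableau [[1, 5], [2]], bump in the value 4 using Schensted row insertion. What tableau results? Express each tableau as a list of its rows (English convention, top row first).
In row 1, 4 replaces 5 (the leftmost entry greater than 4); 5 is bumped to row 2. 5 is appended to row 2. The new tableau is [[1, 4], [2, 5]].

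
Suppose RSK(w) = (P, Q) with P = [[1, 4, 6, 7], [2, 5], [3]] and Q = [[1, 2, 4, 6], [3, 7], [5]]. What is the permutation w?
3 5 2 6 1 7 4

Reverse the RSK construction: for i from n down to 1, find the cell of Q containing i, remove the entry at that cell from P, and reverse-bump it up through P; the value ejected from row 1 is w(i).

Step i=7: Q has 7 at row 2, column 2; remove 5 from row 2 of P and reverse-bump: 5 enters row 1 and ejects 4. So w(7) = 4. P is now [[1, 5, 6, 7], [2], [3]].
Step i=6: Q has 6 at row 1, column 4; remove that cell from P, ejecting 7. So w(6) = 7. P is now [[1, 5, 6], [2], [3]].
Step i=5: Q has 5 at row 3, column 1; remove 3 from row 3 of P and reverse-bump: 3 enters row 2 and ejects 2; 2 enters row 1 and ejects 1. So w(5) = 1. P is now [[2, 5, 6], [3]].
Step i=4: Q has 4 at row 1, column 3; remove that cell from P, ejecting 6. So w(4) = 6. P is now [[2, 5], [3]].
Step i=3: Q has 3 at row 2, column 1; remove 3 from row 2 of P and reverse-bump: 3 enters row 1 and ejects 2. So w(3) = 2. P is now [[3, 5]].
Step i=2: Q has 2 at row 1, column 2; remove that cell from P, ejecting 5. So w(2) = 5. P is now [[3]].
Step i=1: Q has 1 at row 1, column 1; remove that cell from P, ejecting 3. So w(1) = 3. P is now [].

So w = 3 5 2 6 1 7 4.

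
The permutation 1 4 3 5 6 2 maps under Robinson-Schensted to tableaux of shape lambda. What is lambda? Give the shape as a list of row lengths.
[4, 1, 1]

RSK row insertion gives P = [[1, 2, 5, 6], [3], [4]], which has shape [4, 1, 1].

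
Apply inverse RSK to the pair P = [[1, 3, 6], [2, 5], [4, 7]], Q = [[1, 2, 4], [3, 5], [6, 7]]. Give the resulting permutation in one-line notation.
Reverse the RSK construction: for i from n down to 1, find the cell of Q containing i, remove the entry at that cell from P, and reverse-bump it up through P; the value ejected from row 1 is w(i).

Step i=7: Q has 7 at row 3, column 2; remove 7 from row 3 of P and reverse-bump: 7 enters row 2 and ejects 5; 5 enters row 1 and ejects 3. So w(7) = 3. P is now [[1, 5, 6], [2, 7], [4]].
Step i=6: Q has 6 at row 3, column 1; remove 4 from row 3 of P and reverse-bump: 4 enters row 2 and ejects 2; 2 enters row 1 and ejects 1. So w(6) = 1. P is now [[2, 5, 6], [4, 7]].
Step i=5: Q has 5 at row 2, column 2; remove 7 from row 2 of P and reverse-bump: 7 enters row 1 and ejects 6. So w(5) = 6. P is now [[2, 5, 7], [4]].
Step i=4: Q has 4 at row 1, column 3; remove that cell from P, ejecting 7. So w(4) = 7. P is now [[2, 5], [4]].
Step i=3: Q has 3 at row 2, column 1; remove 4 from row 2 of P and reverse-bump: 4 enters row 1 and ejects 2. So w(3) = 2. P is now [[4, 5]].
Step i=2: Q has 2 at row 1, column 2; remove that cell from P, ejecting 5. So w(2) = 5. P is now [[4]].
Step i=1: Q has 1 at row 1, column 1; remove that cell from P, ejecting 4. So w(1) = 4. P is now [].

So w = 4 5 2 7 6 1 3.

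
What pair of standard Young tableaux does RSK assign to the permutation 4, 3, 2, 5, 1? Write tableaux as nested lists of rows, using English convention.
Insert each entry of the permutation into P by Schensted row insertion, recording in Q the position of each new cell.

After inserting 4: P = [[4]].
After inserting 3: P = [[3], [4]].
After inserting 2: P = [[2], [3], [4]].
After inserting 5: P = [[2, 5], [3], [4]].
After inserting 1: P = [[1, 5], [2], [3], [4]].

So P = [[1, 5], [2], [3], [4]], Q = [[1, 4], [2], [3], [5]].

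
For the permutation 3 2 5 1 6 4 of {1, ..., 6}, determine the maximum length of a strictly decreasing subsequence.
3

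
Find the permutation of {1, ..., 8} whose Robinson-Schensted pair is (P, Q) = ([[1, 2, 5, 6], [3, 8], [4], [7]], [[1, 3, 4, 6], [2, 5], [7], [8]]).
7 1 4 8 5 6 3 2

Reverse the RSK construction: for i from n down to 1, find the cell of Q containing i, remove the entry at that cell from P, and reverse-bump it up through P; the value ejected from row 1 is w(i).

Step i=8: Q has 8 at row 4, column 1; remove 7 from row 4 of P and reverse-bump: 7 enters row 3 and ejects 4; 4 enters row 2 and ejects 3; 3 enters row 1 and ejects 2. So w(8) = 2. P is now [[1, 3, 5, 6], [4, 8], [7]].
Step i=7: Q has 7 at row 3, column 1; remove 7 from row 3 of P and reverse-bump: 7 enters row 2 and ejects 4; 4 enters row 1 and ejects 3. So w(7) = 3. P is now [[1, 4, 5, 6], [7, 8]].
Step i=6: Q has 6 at row 1, column 4; remove that cell from P, ejecting 6. So w(6) = 6. P is now [[1, 4, 5], [7, 8]].
Step i=5: Q has 5 at row 2, column 2; remove 8 from row 2 of P and reverse-bump: 8 enters row 1 and ejects 5. So w(5) = 5. P is now [[1, 4, 8], [7]].
Step i=4: Q has 4 at row 1, column 3; remove that cell from P, ejecting 8. So w(4) = 8. P is now [[1, 4], [7]].
Step i=3: Q has 3 at row 1, column 2; remove that cell from P, ejecting 4. So w(3) = 4. P is now [[1], [7]].
Step i=2: Q has 2 at row 2, column 1; remove 7 from row 2 of P and reverse-bump: 7 enters row 1 and ejects 1. So w(2) = 1. P is now [[7]].
Step i=1: Q has 1 at row 1, column 1; remove that cell from P, ejecting 7. So w(1) = 7. P is now [].

So w = 7 1 4 8 5 6 3 2.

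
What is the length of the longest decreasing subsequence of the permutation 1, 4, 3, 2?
3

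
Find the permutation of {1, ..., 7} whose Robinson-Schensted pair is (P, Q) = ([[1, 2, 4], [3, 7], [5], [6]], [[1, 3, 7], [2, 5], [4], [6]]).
Reverse the RSK construction: for i from n down to 1, find the cell of Q containing i, remove the entry at that cell from P, and reverse-bump it up through P; the value ejected from row 1 is w(i).

Step i=7: Q has 7 at row 1, column 3; remove that cell from P, ejecting 4. So w(7) = 4. P is now [[1, 2], [3, 7], [5], [6]].
Step i=6: Q has 6 at row 4, column 1; remove 6 from row 4 of P and reverse-bump: 6 enters row 3 and ejects 5; 5 enters row 2 and ejects 3; 3 enters row 1 and ejects 2. So w(6) = 2. P is now [[1, 3], [5, 7], [6]].
Step i=5: Q has 5 at row 2, column 2; remove 7 from row 2 of P and reverse-bump: 7 enters row 1 and ejects 3. So w(5) = 3. P is now [[1, 7], [5], [6]].
Step i=4: Q has 4 at row 3, column 1; remove 6 from row 3 of P and reverse-bump: 6 enters row 2 and ejects 5; 5 enters row 1 and ejects 1. So w(4) = 1. P is now [[5, 7], [6]].
Step i=3: Q has 3 at row 1, column 2; remove that cell from P, ejecting 7. So w(3) = 7. P is now [[5], [6]].
Step i=2: Q has 2 at row 2, column 1; remove 6 from row 2 of P and reverse-bump: 6 enters row 1 and ejects 5. So w(2) = 5. P is now [[6]].
Step i=1: Q has 1 at row 1, column 1; remove that cell from P, ejecting 6. So w(1) = 6. P is now [].

So w = 6 5 7 1 3 2 4.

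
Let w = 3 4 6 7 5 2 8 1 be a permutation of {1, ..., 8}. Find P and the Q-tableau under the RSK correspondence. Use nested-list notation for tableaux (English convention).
P = [[1, 4, 5, 7, 8], [2], [3], [6]], Q = [[1, 2, 3, 4, 7], [5], [6], [8]]

Insert each entry of the permutation into P by Schensted row insertion, recording in Q the position of each new cell.

Insert 3: appended to row 1. P = [[3]], Q = [[1]].
Insert 4: appended to row 1. P = [[3, 4]], Q = [[1, 2]].
Insert 6: appended to row 1. P = [[3, 4, 6]], Q = [[1, 2, 3]].
Insert 7: appended to row 1. P = [[3, 4, 6, 7]], Q = [[1, 2, 3, 4]].
Insert 5: 5 bumps 6 from row 1; 6 starts row 2. P = [[3, 4, 5, 7], [6]], Q = [[1, 2, 3, 4], [5]].
Insert 2: 2 bumps 3 from row 1; 3 bumps 6 from row 2; 6 starts row 3. P = [[2, 4, 5, 7], [3], [6]], Q = [[1, 2, 3, 4], [5], [6]].
Insert 8: appended to row 1. P = [[2, 4, 5, 7, 8], [3], [6]], Q = [[1, 2, 3, 4, 7], [5], [6]].
Insert 1: 1 bumps 2 from row 1; 2 bumps 3 from row 2; 3 bumps 6 from row 3; 6 starts row 4. P = [[1, 4, 5, 7, 8], [2], [3], [6]], Q = [[1, 2, 3, 4, 7], [5], [6], [8]].

So P = [[1, 4, 5, 7, 8], [2], [3], [6]], Q = [[1, 2, 3, 4, 7], [5], [6], [8]].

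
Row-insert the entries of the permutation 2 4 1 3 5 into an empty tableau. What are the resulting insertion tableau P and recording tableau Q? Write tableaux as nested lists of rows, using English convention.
P = [[1, 3, 5], [2, 4]], Q = [[1, 2, 5], [3, 4]]

Insert each entry of the permutation into P by Schensted row insertion, recording in Q the position of each new cell.

After inserting 2: P = [[2]].
After inserting 4: P = [[2, 4]].
After inserting 1: P = [[1, 4], [2]].
After inserting 3: P = [[1, 3], [2, 4]].
After inserting 5: P = [[1, 3, 5], [2, 4]].

So P = [[1, 3, 5], [2, 4]], Q = [[1, 2, 5], [3, 4]].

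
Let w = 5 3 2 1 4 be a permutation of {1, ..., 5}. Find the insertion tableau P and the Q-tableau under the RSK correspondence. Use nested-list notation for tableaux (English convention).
P = [[1, 4], [2], [3], [5]], Q = [[1, 5], [2], [3], [4]]

Insert each entry of the permutation into P by Schensted row insertion, recording in Q the position of each new cell.

Insert 5: appended to row 1. P = [[5]].
Insert 3: 3 bumps 5 from row 1; 5 starts row 2. P = [[3], [5]].
Insert 2: 2 bumps 3 from row 1; 3 bumps 5 from row 2; 5 starts row 3. P = [[2], [3], [5]].
Insert 1: 1 bumps 2 from row 1; 2 bumps 3 from row 2; 3 bumps 5 from row 3; 5 starts row 4. P = [[1], [2], [3], [5]].
Insert 4: appended to row 1. P = [[1, 4], [2], [3], [5]].

So P = [[1, 4], [2], [3], [5]], Q = [[1, 5], [2], [3], [4]].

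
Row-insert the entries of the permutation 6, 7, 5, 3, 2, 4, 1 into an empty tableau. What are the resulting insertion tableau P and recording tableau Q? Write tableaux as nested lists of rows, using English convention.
P = [[1, 4], [2, 7], [3], [5], [6]], Q = [[1, 2], [3, 6], [4], [5], [7]]

Insert each entry of the permutation into P by Schensted row insertion, recording in Q the position of each new cell.

Insert 6: appended to row 1. P = [[6]], Q = [[1]].
Insert 7: appended to row 1. P = [[6, 7]], Q = [[1, 2]].
Insert 5: 5 bumps 6 from row 1; 6 starts row 2. P = [[5, 7], [6]], Q = [[1, 2], [3]].
Insert 3: 3 bumps 5 from row 1; 5 bumps 6 from row 2; 6 starts row 3. P = [[3, 7], [5], [6]], Q = [[1, 2], [3], [4]].
Insert 2: 2 bumps 3 from row 1; 3 bumps 5 from row 2; 5 bumps 6 from row 3; 6 starts row 4. P = [[2, 7], [3], [5], [6]], Q = [[1, 2], [3], [4], [5]].
Insert 4: 4 bumps 7 from row 1; 7 appends to row 2. P = [[2, 4], [3, 7], [5], [6]], Q = [[1, 2], [3, 6], [4], [5]].
Insert 1: 1 bumps 2 from row 1; 2 bumps 3 from row 2; 3 bumps 5 from row 3; 5 bumps 6 from row 4; 6 starts row 5. P = [[1, 4], [2, 7], [3], [5], [6]], Q = [[1, 2], [3, 6], [4], [5], [7]].

So P = [[1, 4], [2, 7], [3], [5], [6]], Q = [[1, 2], [3, 6], [4], [5], [7]].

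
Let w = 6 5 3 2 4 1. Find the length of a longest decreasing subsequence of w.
5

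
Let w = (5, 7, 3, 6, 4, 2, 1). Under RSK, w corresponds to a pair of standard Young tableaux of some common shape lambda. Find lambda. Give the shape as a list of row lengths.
[2, 2, 1, 1, 1]

Row-insert each entry into an empty tableau.

After inserting 5: P = [[5]].
After inserting 7: P = [[5, 7]].
After inserting 3: P = [[3, 7], [5]].
After inserting 6: P = [[3, 6], [5, 7]].
After inserting 4: P = [[3, 4], [5, 6], [7]].
After inserting 2: P = [[2, 4], [3, 6], [5], [7]].
After inserting 1: P = [[1, 4], [2, 6], [3], [5], [7]].

The final insertion tableau P = [[1, 4], [2, 6], [3], [5], [7]] has shape [2, 2, 1, 1, 1].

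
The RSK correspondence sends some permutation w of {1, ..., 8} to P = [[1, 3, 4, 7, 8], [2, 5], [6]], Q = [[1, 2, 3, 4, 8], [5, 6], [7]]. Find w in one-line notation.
2 3 6 7 1 5 4 8

Reverse the RSK construction: for i from n down to 1, find the cell of Q containing i, remove the entry at that cell from P, and reverse-bump it up through P; the value ejected from row 1 is w(i).

Step i=8: Q has 8 at row 1, column 5; remove that cell from P, ejecting 8. So w(8) = 8. P is now [[1, 3, 4, 7], [2, 5], [6]].
Step i=7: Q has 7 at row 3, column 1; remove 6 from row 3 of P and reverse-bump: 6 enters row 2 and ejects 5; 5 enters row 1 and ejects 4. So w(7) = 4. P is now [[1, 3, 5, 7], [2, 6]].
Step i=6: Q has 6 at row 2, column 2; remove 6 from row 2 of P and reverse-bump: 6 enters row 1 and ejects 5. So w(6) = 5. P is now [[1, 3, 6, 7], [2]].
Step i=5: Q has 5 at row 2, column 1; remove 2 from row 2 of P and reverse-bump: 2 enters row 1 and ejects 1. So w(5) = 1. P is now [[2, 3, 6, 7]].
Step i=4: Q has 4 at row 1, column 4; remove that cell from P, ejecting 7. So w(4) = 7. P is now [[2, 3, 6]].
Step i=3: Q has 3 at row 1, column 3; remove that cell from P, ejecting 6. So w(3) = 6. P is now [[2, 3]].
Step i=2: Q has 2 at row 1, column 2; remove that cell from P, ejecting 3. So w(2) = 3. P is now [[2]].
Step i=1: Q has 1 at row 1, column 1; remove that cell from P, ejecting 2. So w(1) = 2. P is now [].

So w = 2 3 6 7 1 5 4 8.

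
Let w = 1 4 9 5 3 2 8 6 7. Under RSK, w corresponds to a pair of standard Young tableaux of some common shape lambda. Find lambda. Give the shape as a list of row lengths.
[5, 2, 1, 1]

RSK row insertion gives P = [[1, 2, 5, 6, 7], [3, 8], [4], [9]], which has shape [5, 2, 1, 1].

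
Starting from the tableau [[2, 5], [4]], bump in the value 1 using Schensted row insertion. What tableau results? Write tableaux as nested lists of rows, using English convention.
[[1, 5], [2], [4]]

In row 1, 1 replaces 2 (the leftmost entry greater than 1); 2 is bumped to row 2. In row 2, 2 replaces 4 (the leftmost entry greater than 2); 4 is bumped to row 3. 4 starts a new row 3. The new tableau is [[1, 5], [2], [4]].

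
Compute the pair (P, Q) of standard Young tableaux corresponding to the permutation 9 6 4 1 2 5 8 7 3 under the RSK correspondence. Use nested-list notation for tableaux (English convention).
P = [[1, 2, 3, 7], [4, 5], [6, 8], [9]], Q = [[1, 5, 6, 7], [2, 8], [3, 9], [4]]

Insert each entry of the permutation into P by Schensted row insertion, recording in Q the position of each new cell.

Insert 9: appended to row 1. P = [[9]], Q = [[1]].
Insert 6: 6 bumps 9 from row 1; 9 starts row 2. P = [[6], [9]], Q = [[1], [2]].
Insert 4: 4 bumps 6 from row 1; 6 bumps 9 from row 2; 9 starts row 3. P = [[4], [6], [9]], Q = [[1], [2], [3]].
Insert 1: 1 bumps 4 from row 1; 4 bumps 6 from row 2; 6 bumps 9 from row 3; 9 starts row 4. P = [[1], [4], [6], [9]], Q = [[1], [2], [3], [4]].
Insert 2: appended to row 1. P = [[1, 2], [4], [6], [9]], Q = [[1, 5], [2], [3], [4]].
Insert 5: appended to row 1. P = [[1, 2, 5], [4], [6], [9]], Q = [[1, 5, 6], [2], [3], [4]].
Insert 8: appended to row 1. P = [[1, 2, 5, 8], [4], [6], [9]], Q = [[1, 5, 6, 7], [2], [3], [4]].
Insert 7: 7 bumps 8 from row 1; 8 appends to row 2. P = [[1, 2, 5, 7], [4, 8], [6], [9]], Q = [[1, 5, 6, 7], [2, 8], [3], [4]].
Insert 3: 3 bumps 5 from row 1; 5 bumps 8 from row 2; 8 appends to row 3. P = [[1, 2, 3, 7], [4, 5], [6, 8], [9]], Q = [[1, 5, 6, 7], [2, 8], [3, 9], [4]].

So P = [[1, 2, 3, 7], [4, 5], [6, 8], [9]], Q = [[1, 5, 6, 7], [2, 8], [3, 9], [4]].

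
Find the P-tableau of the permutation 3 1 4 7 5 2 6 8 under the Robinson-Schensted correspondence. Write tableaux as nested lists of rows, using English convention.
Insert 3: appended to row 1. P = [[3]].
Insert 1: 1 bumps 3 from row 1; 3 starts row 2. P = [[1], [3]].
Insert 4: appended to row 1. P = [[1, 4], [3]].
Insert 7: appended to row 1. P = [[1, 4, 7], [3]].
Insert 5: 5 bumps 7 from row 1; 7 appends to row 2. P = [[1, 4, 5], [3, 7]].
Insert 2: 2 bumps 4 from row 1; 4 bumps 7 from row 2; 7 starts row 3. P = [[1, 2, 5], [3, 4], [7]].
Insert 6: appended to row 1. P = [[1, 2, 5, 6], [3, 4], [7]].
Insert 8: appended to row 1. P = [[1, 2, 5, 6, 8], [3, 4], [7]].

So P = [[1, 2, 5, 6, 8], [3, 4], [7]].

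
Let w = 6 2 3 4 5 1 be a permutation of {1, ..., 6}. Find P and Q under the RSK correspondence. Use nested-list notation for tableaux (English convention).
P = [[1, 3, 4, 5], [2], [6]], Q = [[1, 3, 4, 5], [2], [6]]

Insert each entry of the permutation into P by Schensted row insertion, recording in Q the position of each new cell.

Insert 6: appended to row 1. P = [[6]].
Insert 2: 2 bumps 6 from row 1; 6 starts row 2. P = [[2], [6]].
Insert 3: appended to row 1. P = [[2, 3], [6]].
Insert 4: appended to row 1. P = [[2, 3, 4], [6]].
Insert 5: appended to row 1. P = [[2, 3, 4, 5], [6]].
Insert 1: 1 bumps 2 from row 1; 2 bumps 6 from row 2; 6 starts row 3. P = [[1, 3, 4, 5], [2], [6]].

So P = [[1, 3, 4, 5], [2], [6]], Q = [[1, 3, 4, 5], [2], [6]].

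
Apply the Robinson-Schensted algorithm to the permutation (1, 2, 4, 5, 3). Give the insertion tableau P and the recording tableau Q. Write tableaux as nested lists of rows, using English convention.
P = [[1, 2, 3, 5], [4]], Q = [[1, 2, 3, 4], [5]]

Insert each entry of the permutation into P by Schensted row insertion, recording in Q the position of each new cell.

After inserting 1: P = [[1]].
After inserting 2: P = [[1, 2]].
After inserting 4: P = [[1, 2, 4]].
After inserting 5: P = [[1, 2, 4, 5]].
After inserting 3: P = [[1, 2, 3, 5], [4]].

So P = [[1, 2, 3, 5], [4]], Q = [[1, 2, 3, 4], [5]].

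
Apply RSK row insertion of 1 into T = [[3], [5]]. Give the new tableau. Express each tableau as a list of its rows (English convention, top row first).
[[1], [3], [5]]

In row 1, 1 replaces 3 (the leftmost entry greater than 1); 3 is bumped to row 2. In row 2, 3 replaces 5 (the leftmost entry greater than 3); 5 is bumped to row 3. 5 starts a new row 3. The new tableau is [[1], [3], [5]].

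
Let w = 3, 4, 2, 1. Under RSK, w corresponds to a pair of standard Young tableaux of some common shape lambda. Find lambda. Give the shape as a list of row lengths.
RSK row insertion gives P = [[1, 4], [2], [3]], which has shape [2, 1, 1].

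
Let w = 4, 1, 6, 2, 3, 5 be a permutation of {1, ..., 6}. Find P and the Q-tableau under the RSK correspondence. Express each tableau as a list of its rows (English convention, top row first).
Insert each entry of the permutation into P by Schensted row insertion, recording in Q the position of each new cell.

Insert 4: appended to row 1. P = [[4]].
Insert 1: 1 bumps 4 from row 1; 4 starts row 2. P = [[1], [4]].
Insert 6: appended to row 1. P = [[1, 6], [4]].
Insert 2: 2 bumps 6 from row 1; 6 appends to row 2. P = [[1, 2], [4, 6]].
Insert 3: appended to row 1. P = [[1, 2, 3], [4, 6]].
Insert 5: appended to row 1. P = [[1, 2, 3, 5], [4, 6]].

So P = [[1, 2, 3, 5], [4, 6]], Q = [[1, 3, 5, 6], [2, 4]].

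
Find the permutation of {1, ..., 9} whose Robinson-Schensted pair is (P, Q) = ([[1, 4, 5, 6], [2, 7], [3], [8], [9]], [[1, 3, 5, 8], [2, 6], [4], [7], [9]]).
9 3 4 2 8 7 5 6 1

Reverse the RSK construction: for i from n down to 1, find the cell of Q containing i, remove the entry at that cell from P, and reverse-bump it up through P; the value ejected from row 1 is w(i).

Step i=9: Q has 9 at row 5, column 1; remove 9 from row 5 of P and reverse-bump: 9 enters row 4 and ejects 8; 8 enters row 3 and ejects 3; 3 enters row 2 and ejects 2; 2 enters row 1 and ejects 1. So w(9) = 1. P is now [[2, 4, 5, 6], [3, 7], [8], [9]].
Step i=8: Q has 8 at row 1, column 4; remove that cell from P, ejecting 6. So w(8) = 6. P is now [[2, 4, 5], [3, 7], [8], [9]].
Step i=7: Q has 7 at row 4, column 1; remove 9 from row 4 of P and reverse-bump: 9 enters row 3 and ejects 8; 8 enters row 2 and ejects 7; 7 enters row 1 and ejects 5. So w(7) = 5. P is now [[2, 4, 7], [3, 8], [9]].
Step i=6: Q has 6 at row 2, column 2; remove 8 from row 2 of P and reverse-bump: 8 enters row 1 and ejects 7. So w(6) = 7. P is now [[2, 4, 8], [3], [9]].
Step i=5: Q has 5 at row 1, column 3; remove that cell from P, ejecting 8. So w(5) = 8. P is now [[2, 4], [3], [9]].
Step i=4: Q has 4 at row 3, column 1; remove 9 from row 3 of P and reverse-bump: 9 enters row 2 and ejects 3; 3 enters row 1 and ejects 2. So w(4) = 2. P is now [[3, 4], [9]].
Step i=3: Q has 3 at row 1, column 2; remove that cell from P, ejecting 4. So w(3) = 4. P is now [[3], [9]].
Step i=2: Q has 2 at row 2, column 1; remove 9 from row 2 of P and reverse-bump: 9 enters row 1 and ejects 3. So w(2) = 3. P is now [[9]].
Step i=1: Q has 1 at row 1, column 1; remove that cell from P, ejecting 9. So w(1) = 9. P is now [].

So w = 9 3 4 2 8 7 5 6 1.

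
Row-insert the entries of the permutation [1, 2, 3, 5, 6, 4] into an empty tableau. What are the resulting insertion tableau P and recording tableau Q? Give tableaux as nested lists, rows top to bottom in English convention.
P = [[1, 2, 3, 4, 6], [5]], Q = [[1, 2, 3, 4, 5], [6]]

Insert each entry of the permutation into P by Schensted row insertion, recording in Q the position of each new cell.

After inserting 1: P = [[1]].
After inserting 2: P = [[1, 2]].
After inserting 3: P = [[1, 2, 3]].
After inserting 5: P = [[1, 2, 3, 5]].
After inserting 6: P = [[1, 2, 3, 5, 6]].
After inserting 4: P = [[1, 2, 3, 4, 6], [5]].

So P = [[1, 2, 3, 4, 6], [5]], Q = [[1, 2, 3, 4, 5], [6]].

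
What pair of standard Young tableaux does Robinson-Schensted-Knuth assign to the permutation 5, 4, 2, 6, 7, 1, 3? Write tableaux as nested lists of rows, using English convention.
Insert each entry of the permutation into P by Schensted row insertion, recording in Q the position of each new cell.

Insert 5: appended to row 1. P = [[5]], Q = [[1]].
Insert 4: 4 bumps 5 from row 1; 5 starts row 2. P = [[4], [5]], Q = [[1], [2]].
Insert 2: 2 bumps 4 from row 1; 4 bumps 5 from row 2; 5 starts row 3. P = [[2], [4], [5]], Q = [[1], [2], [3]].
Insert 6: appended to row 1. P = [[2, 6], [4], [5]], Q = [[1, 4], [2], [3]].
Insert 7: appended to row 1. P = [[2, 6, 7], [4], [5]], Q = [[1, 4, 5], [2], [3]].
Insert 1: 1 bumps 2 from row 1; 2 bumps 4 from row 2; 4 bumps 5 from row 3; 5 starts row 4. P = [[1, 6, 7], [2], [4], [5]], Q = [[1, 4, 5], [2], [3], [6]].
Insert 3: 3 bumps 6 from row 1; 6 appends to row 2. P = [[1, 3, 7], [2, 6], [4], [5]], Q = [[1, 4, 5], [2, 7], [3], [6]].

So P = [[1, 3, 7], [2, 6], [4], [5]], Q = [[1, 4, 5], [2, 7], [3], [6]].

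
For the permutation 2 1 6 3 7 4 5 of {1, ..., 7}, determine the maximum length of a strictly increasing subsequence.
4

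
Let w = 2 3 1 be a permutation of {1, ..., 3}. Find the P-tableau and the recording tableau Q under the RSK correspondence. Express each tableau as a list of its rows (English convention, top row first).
P = [[1, 3], [2]], Q = [[1, 2], [3]]

Insert each entry of the permutation into P by Schensted row insertion, recording in Q the position of each new cell.

Insert 2: appended to row 1. P = [[2]].
Insert 3: appended to row 1. P = [[2, 3]].
Insert 1: 1 bumps 2 from row 1; 2 starts row 2. P = [[1, 3], [2]].

So P = [[1, 3], [2]], Q = [[1, 2], [3]].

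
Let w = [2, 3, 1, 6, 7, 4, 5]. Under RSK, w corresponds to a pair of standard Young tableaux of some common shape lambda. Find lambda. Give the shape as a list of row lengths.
[4, 3]

Row-insert each entry into an empty tableau.

After inserting 2: P = [[2]].
After inserting 3: P = [[2, 3]].
After inserting 1: P = [[1, 3], [2]].
After inserting 6: P = [[1, 3, 6], [2]].
After inserting 7: P = [[1, 3, 6, 7], [2]].
After inserting 4: P = [[1, 3, 4, 7], [2, 6]].
After inserting 5: P = [[1, 3, 4, 5], [2, 6, 7]].

The final insertion tableau P = [[1, 3, 4, 5], [2, 6, 7]] has shape [4, 3].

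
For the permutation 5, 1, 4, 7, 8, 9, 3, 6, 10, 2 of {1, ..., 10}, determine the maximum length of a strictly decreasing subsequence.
4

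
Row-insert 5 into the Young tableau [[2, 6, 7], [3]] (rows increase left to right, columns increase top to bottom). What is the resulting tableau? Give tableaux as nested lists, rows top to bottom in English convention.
[[2, 5, 7], [3, 6]]

In row 1, 5 replaces 6 (the leftmost entry greater than 5); 6 is bumped to row 2. 6 is appended to row 2. The new tableau is [[2, 5, 7], [3, 6]].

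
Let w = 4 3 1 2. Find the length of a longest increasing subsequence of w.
2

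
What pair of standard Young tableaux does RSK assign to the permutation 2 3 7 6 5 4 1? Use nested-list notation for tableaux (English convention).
P = [[1, 3, 4], [2], [5], [6], [7]], Q = [[1, 2, 3], [4], [5], [6], [7]]

Insert each entry of the permutation into P by Schensted row insertion, recording in Q the position of each new cell.

Insert 2: appended to row 1. P = [[2]].
Insert 3: appended to row 1. P = [[2, 3]].
Insert 7: appended to row 1. P = [[2, 3, 7]].
Insert 6: 6 bumps 7 from row 1; 7 starts row 2. P = [[2, 3, 6], [7]].
Insert 5: 5 bumps 6 from row 1; 6 bumps 7 from row 2; 7 starts row 3. P = [[2, 3, 5], [6], [7]].
Insert 4: 4 bumps 5 from row 1; 5 bumps 6 from row 2; 6 bumps 7 from row 3; 7 starts row 4. P = [[2, 3, 4], [5], [6], [7]].
Insert 1: 1 bumps 2 from row 1; 2 bumps 5 from row 2; 5 bumps 6 from row 3; 6 bumps 7 from row 4; 7 starts row 5. P = [[1, 3, 4], [2], [5], [6], [7]].

So P = [[1, 3, 4], [2], [5], [6], [7]], Q = [[1, 2, 3], [4], [5], [6], [7]].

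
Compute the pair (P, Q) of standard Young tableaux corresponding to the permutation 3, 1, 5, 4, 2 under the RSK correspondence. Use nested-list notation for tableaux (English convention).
Insert each entry of the permutation into P by Schensted row insertion, recording in Q the position of each new cell.

Insert 3: appended to row 1. P = [[3]].
Insert 1: 1 bumps 3 from row 1; 3 starts row 2. P = [[1], [3]].
Insert 5: appended to row 1. P = [[1, 5], [3]].
Insert 4: 4 bumps 5 from row 1; 5 appends to row 2. P = [[1, 4], [3, 5]].
Insert 2: 2 bumps 4 from row 1; 4 bumps 5 from row 2; 5 starts row 3. P = [[1, 2], [3, 4], [5]].

So P = [[1, 2], [3, 4], [5]], Q = [[1, 3], [2, 4], [5]].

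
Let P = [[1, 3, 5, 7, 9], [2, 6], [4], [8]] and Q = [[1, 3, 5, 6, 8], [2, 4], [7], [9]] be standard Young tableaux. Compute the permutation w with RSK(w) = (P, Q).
4 2 8 3 6 7 5 9 1

Reverse the RSK construction: for i from n down to 1, find the cell of Q containing i, remove the entry at that cell from P, and reverse-bump it up through P; the value ejected from row 1 is w(i).

Step i=9: Q has 9 at row 4, column 1; remove 8 from row 4 of P and reverse-bump: 8 enters row 3 and ejects 4; 4 enters row 2 and ejects 2; 2 enters row 1 and ejects 1. So w(9) = 1. P is now [[2, 3, 5, 7, 9], [4, 6], [8]].
Step i=8: Q has 8 at row 1, column 5; remove that cell from P, ejecting 9. So w(8) = 9. P is now [[2, 3, 5, 7], [4, 6], [8]].
Step i=7: Q has 7 at row 3, column 1; remove 8 from row 3 of P and reverse-bump: 8 enters row 2 and ejects 6; 6 enters row 1 and ejects 5. So w(7) = 5. P is now [[2, 3, 6, 7], [4, 8]].
Step i=6: Q has 6 at row 1, column 4; remove that cell from P, ejecting 7. So w(6) = 7. P is now [[2, 3, 6], [4, 8]].
Step i=5: Q has 5 at row 1, column 3; remove that cell from P, ejecting 6. So w(5) = 6. P is now [[2, 3], [4, 8]].
Step i=4: Q has 4 at row 2, column 2; remove 8 from row 2 of P and reverse-bump: 8 enters row 1 and ejects 3. So w(4) = 3. P is now [[2, 8], [4]].
Step i=3: Q has 3 at row 1, column 2; remove that cell from P, ejecting 8. So w(3) = 8. P is now [[2], [4]].
Step i=2: Q has 2 at row 2, column 1; remove 4 from row 2 of P and reverse-bump: 4 enters row 1 and ejects 2. So w(2) = 2. P is now [[4]].
Step i=1: Q has 1 at row 1, column 1; remove that cell from P, ejecting 4. So w(1) = 4. P is now [].

So w = 4 2 8 3 6 7 5 9 1.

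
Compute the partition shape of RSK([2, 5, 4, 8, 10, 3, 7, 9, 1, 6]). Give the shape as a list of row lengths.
RSK row insertion gives P = [[1, 3, 6, 9], [2, 7, 10], [4, 8], [5]], which has shape [4, 3, 2, 1].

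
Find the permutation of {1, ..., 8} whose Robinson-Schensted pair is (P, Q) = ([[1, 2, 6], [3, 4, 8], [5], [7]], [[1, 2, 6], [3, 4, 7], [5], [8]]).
Reverse the RSK construction: for i from n down to 1, find the cell of Q containing i, remove the entry at that cell from P, and reverse-bump it up through P; the value ejected from row 1 is w(i).

Step i=8: Q has 8 at row 4, column 1; remove 7 from row 4 of P and reverse-bump: 7 enters row 3 and ejects 5; 5 enters row 2 and ejects 4; 4 enters row 1 and ejects 2. So w(8) = 2. P is now [[1, 4, 6], [3, 5, 8], [7]].
Step i=7: Q has 7 at row 2, column 3; remove 8 from row 2 of P and reverse-bump: 8 enters row 1 and ejects 6. So w(7) = 6. P is now [[1, 4, 8], [3, 5], [7]].
Step i=6: Q has 6 at row 1, column 3; remove that cell from P, ejecting 8. So w(6) = 8. P is now [[1, 4], [3, 5], [7]].
Step i=5: Q has 5 at row 3, column 1; remove 7 from row 3 of P and reverse-bump: 7 enters row 2 and ejects 5; 5 enters row 1 and ejects 4. So w(5) = 4. P is now [[1, 5], [3, 7]].
Step i=4: Q has 4 at row 2, column 2; remove 7 from row 2 of P and reverse-bump: 7 enters row 1 and ejects 5. So w(4) = 5. P is now [[1, 7], [3]].
Step i=3: Q has 3 at row 2, column 1; remove 3 from row 2 of P and reverse-bump: 3 enters row 1 and ejects 1. So w(3) = 1. P is now [[3, 7]].
Step i=2: Q has 2 at row 1, column 2; remove that cell from P, ejecting 7. So w(2) = 7. P is now [[3]].
Step i=1: Q has 1 at row 1, column 1; remove that cell from P, ejecting 3. So w(1) = 3. P is now [].

So w = 3 7 1 5 4 8 6 2.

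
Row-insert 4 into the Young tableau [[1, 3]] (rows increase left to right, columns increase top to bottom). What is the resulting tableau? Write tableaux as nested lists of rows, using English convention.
[[1, 3, 4]]

4 is larger than every entry of row 1, so it is appended to row 1. The new tableau is [[1, 3, 4]].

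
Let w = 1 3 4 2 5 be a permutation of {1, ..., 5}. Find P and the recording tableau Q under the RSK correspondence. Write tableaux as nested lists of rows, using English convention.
P = [[1, 2, 4, 5], [3]], Q = [[1, 2, 3, 5], [4]]

Insert each entry of the permutation into P by Schensted row insertion, recording in Q the position of each new cell.

After inserting 1: P = [[1]].
After inserting 3: P = [[1, 3]].
After inserting 4: P = [[1, 3, 4]].
After inserting 2: P = [[1, 2, 4], [3]].
After inserting 5: P = [[1, 2, 4, 5], [3]].

So P = [[1, 2, 4, 5], [3]], Q = [[1, 2, 3, 5], [4]].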